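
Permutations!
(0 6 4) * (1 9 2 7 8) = (0 6 4)(1 9 2 7 8) = [6, 9, 7, 3, 0, 5, 4, 8, 1, 2]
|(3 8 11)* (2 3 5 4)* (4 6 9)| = 8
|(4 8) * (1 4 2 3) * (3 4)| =|(1 3)(2 4 8)| =6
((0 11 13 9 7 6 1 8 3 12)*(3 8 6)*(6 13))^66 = (0 1 7)(3 11 13)(6 9 12) = [1, 7, 2, 11, 4, 5, 9, 0, 8, 12, 10, 13, 6, 3]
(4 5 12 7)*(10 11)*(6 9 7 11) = (4 5 12 11 10 6 9 7) = [0, 1, 2, 3, 5, 12, 9, 4, 8, 7, 6, 10, 11]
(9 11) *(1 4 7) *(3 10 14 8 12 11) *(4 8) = (1 8 12 11 9 3 10 14 4 7) = [0, 8, 2, 10, 7, 5, 6, 1, 12, 3, 14, 9, 11, 13, 4]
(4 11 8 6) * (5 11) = [0, 1, 2, 3, 5, 11, 4, 7, 6, 9, 10, 8] = (4 5 11 8 6)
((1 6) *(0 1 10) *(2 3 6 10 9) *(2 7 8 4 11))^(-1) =[10, 0, 11, 2, 8, 5, 3, 9, 7, 6, 1, 4] =(0 10 1)(2 11 4 8 7 9 6 3)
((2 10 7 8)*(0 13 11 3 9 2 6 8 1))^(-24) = [3, 11, 1, 10, 4, 5, 6, 13, 8, 7, 0, 2, 12, 9] = (0 3 10)(1 11 2)(7 13 9)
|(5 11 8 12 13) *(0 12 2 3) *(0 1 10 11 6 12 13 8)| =|(0 13 5 6 12 8 2 3 1 10 11)| =11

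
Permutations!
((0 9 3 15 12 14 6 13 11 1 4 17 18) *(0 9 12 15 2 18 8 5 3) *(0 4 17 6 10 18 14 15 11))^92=[5, 10, 13, 6, 1, 4, 17, 7, 9, 11, 12, 14, 3, 8, 0, 2, 16, 18, 15]=(0 5 4 1 10 12 3 6 17 18 15 2 13 8 9 11 14)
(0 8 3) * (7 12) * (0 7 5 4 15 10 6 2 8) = (2 8 3 7 12 5 4 15 10 6) = [0, 1, 8, 7, 15, 4, 2, 12, 3, 9, 6, 11, 5, 13, 14, 10]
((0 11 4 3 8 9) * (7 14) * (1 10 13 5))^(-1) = (0 9 8 3 4 11)(1 5 13 10)(7 14) = [9, 5, 2, 4, 11, 13, 6, 14, 3, 8, 1, 0, 12, 10, 7]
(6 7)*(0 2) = [2, 1, 0, 3, 4, 5, 7, 6] = (0 2)(6 7)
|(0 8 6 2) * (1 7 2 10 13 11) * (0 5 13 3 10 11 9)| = |(0 8 6 11 1 7 2 5 13 9)(3 10)| = 10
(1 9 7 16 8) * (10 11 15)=(1 9 7 16 8)(10 11 15)=[0, 9, 2, 3, 4, 5, 6, 16, 1, 7, 11, 15, 12, 13, 14, 10, 8]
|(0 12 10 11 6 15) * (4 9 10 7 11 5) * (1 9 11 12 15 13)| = 8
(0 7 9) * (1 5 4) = [7, 5, 2, 3, 1, 4, 6, 9, 8, 0] = (0 7 9)(1 5 4)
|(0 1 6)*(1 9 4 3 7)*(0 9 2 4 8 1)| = 20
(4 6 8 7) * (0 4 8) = (0 4 6)(7 8) = [4, 1, 2, 3, 6, 5, 0, 8, 7]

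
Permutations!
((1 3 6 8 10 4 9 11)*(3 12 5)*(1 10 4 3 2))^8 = (12)(3 6 8 4 9 11 10) = [0, 1, 2, 6, 9, 5, 8, 7, 4, 11, 3, 10, 12]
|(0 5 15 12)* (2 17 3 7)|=4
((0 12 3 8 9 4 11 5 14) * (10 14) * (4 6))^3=(0 8 4 10 12 9 11 14 3 6 5)=[8, 1, 2, 6, 10, 0, 5, 7, 4, 11, 12, 14, 9, 13, 3]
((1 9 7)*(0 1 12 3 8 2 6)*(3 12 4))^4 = (12)(0 4 6 7 2 9 8 1 3) = [4, 3, 9, 0, 6, 5, 7, 2, 1, 8, 10, 11, 12]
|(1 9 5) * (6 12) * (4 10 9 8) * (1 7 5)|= 10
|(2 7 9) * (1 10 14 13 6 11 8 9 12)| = 11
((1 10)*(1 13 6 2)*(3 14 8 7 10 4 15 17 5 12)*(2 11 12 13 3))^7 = [0, 11, 6, 8, 12, 4, 17, 3, 10, 9, 14, 5, 13, 15, 7, 2, 16, 1] = (1 11 5 4 12 13 15 2 6 17)(3 8 10 14 7)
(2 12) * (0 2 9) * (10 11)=(0 2 12 9)(10 11)=[2, 1, 12, 3, 4, 5, 6, 7, 8, 0, 11, 10, 9]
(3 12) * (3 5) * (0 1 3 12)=(0 1 3)(5 12)=[1, 3, 2, 0, 4, 12, 6, 7, 8, 9, 10, 11, 5]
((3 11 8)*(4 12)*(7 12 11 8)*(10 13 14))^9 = [0, 1, 2, 8, 11, 5, 6, 12, 3, 9, 10, 7, 4, 13, 14] = (14)(3 8)(4 11 7 12)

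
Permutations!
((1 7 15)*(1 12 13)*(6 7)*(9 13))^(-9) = (1 9 15 6 13 12 7) = [0, 9, 2, 3, 4, 5, 13, 1, 8, 15, 10, 11, 7, 12, 14, 6]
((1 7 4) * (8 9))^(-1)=[0, 4, 2, 3, 7, 5, 6, 1, 9, 8]=(1 4 7)(8 9)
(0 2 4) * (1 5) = [2, 5, 4, 3, 0, 1] = (0 2 4)(1 5)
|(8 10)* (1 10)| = |(1 10 8)| = 3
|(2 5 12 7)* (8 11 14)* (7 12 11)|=|(2 5 11 14 8 7)|=6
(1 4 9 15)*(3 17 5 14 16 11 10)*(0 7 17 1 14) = (0 7 17 5)(1 4 9 15 14 16 11 10 3) = [7, 4, 2, 1, 9, 0, 6, 17, 8, 15, 3, 10, 12, 13, 16, 14, 11, 5]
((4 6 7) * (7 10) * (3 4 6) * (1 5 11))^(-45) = (11)(3 4) = [0, 1, 2, 4, 3, 5, 6, 7, 8, 9, 10, 11]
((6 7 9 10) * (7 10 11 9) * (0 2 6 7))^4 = (11)(0 7 10 6 2) = [7, 1, 0, 3, 4, 5, 2, 10, 8, 9, 6, 11]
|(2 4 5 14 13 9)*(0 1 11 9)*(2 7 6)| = 11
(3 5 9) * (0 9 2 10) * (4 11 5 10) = (0 9 3 10)(2 4 11 5) = [9, 1, 4, 10, 11, 2, 6, 7, 8, 3, 0, 5]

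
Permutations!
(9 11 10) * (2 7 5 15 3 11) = (2 7 5 15 3 11 10 9) = [0, 1, 7, 11, 4, 15, 6, 5, 8, 2, 9, 10, 12, 13, 14, 3]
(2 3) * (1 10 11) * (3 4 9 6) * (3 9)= (1 10 11)(2 4 3)(6 9)= [0, 10, 4, 2, 3, 5, 9, 7, 8, 6, 11, 1]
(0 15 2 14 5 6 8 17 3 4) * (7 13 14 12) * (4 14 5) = (0 15 2 12 7 13 5 6 8 17 3 14 4) = [15, 1, 12, 14, 0, 6, 8, 13, 17, 9, 10, 11, 7, 5, 4, 2, 16, 3]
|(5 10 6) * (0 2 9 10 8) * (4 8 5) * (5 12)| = 14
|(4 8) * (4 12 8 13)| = 2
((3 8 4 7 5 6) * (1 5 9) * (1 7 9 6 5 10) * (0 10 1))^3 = (0 10)(3 9)(4 6)(7 8) = [10, 1, 2, 9, 6, 5, 4, 8, 7, 3, 0]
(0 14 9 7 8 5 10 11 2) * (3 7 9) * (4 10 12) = (0 14 3 7 8 5 12 4 10 11 2) = [14, 1, 0, 7, 10, 12, 6, 8, 5, 9, 11, 2, 4, 13, 3]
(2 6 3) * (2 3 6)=(6)=[0, 1, 2, 3, 4, 5, 6]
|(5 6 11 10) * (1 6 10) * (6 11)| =2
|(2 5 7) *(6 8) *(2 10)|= 4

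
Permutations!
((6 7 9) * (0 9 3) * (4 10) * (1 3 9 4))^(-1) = (0 3 1 10 4)(6 9 7) = [3, 10, 2, 1, 0, 5, 9, 6, 8, 7, 4]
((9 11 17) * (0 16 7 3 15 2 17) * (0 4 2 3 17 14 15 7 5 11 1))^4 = (0 4 3 1 11 15 9 5 14 17 16 2 7) = [4, 11, 7, 1, 3, 14, 6, 0, 8, 5, 10, 15, 12, 13, 17, 9, 2, 16]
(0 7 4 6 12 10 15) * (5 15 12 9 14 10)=(0 7 4 6 9 14 10 12 5 15)=[7, 1, 2, 3, 6, 15, 9, 4, 8, 14, 12, 11, 5, 13, 10, 0]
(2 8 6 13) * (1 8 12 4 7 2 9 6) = [0, 8, 12, 3, 7, 5, 13, 2, 1, 6, 10, 11, 4, 9] = (1 8)(2 12 4 7)(6 13 9)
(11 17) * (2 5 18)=(2 5 18)(11 17)=[0, 1, 5, 3, 4, 18, 6, 7, 8, 9, 10, 17, 12, 13, 14, 15, 16, 11, 2]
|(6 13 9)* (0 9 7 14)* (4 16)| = 6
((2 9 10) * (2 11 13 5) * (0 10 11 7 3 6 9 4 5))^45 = (0 9 7 13 6 10 11 3) = [9, 1, 2, 0, 4, 5, 10, 13, 8, 7, 11, 3, 12, 6]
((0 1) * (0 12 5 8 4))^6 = (12) = [0, 1, 2, 3, 4, 5, 6, 7, 8, 9, 10, 11, 12]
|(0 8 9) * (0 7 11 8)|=4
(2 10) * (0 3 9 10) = [3, 1, 0, 9, 4, 5, 6, 7, 8, 10, 2] = (0 3 9 10 2)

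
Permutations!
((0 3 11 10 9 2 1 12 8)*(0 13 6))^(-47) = (0 8 2 11 6 12 9 3 13 1 10) = [8, 10, 11, 13, 4, 5, 12, 7, 2, 3, 0, 6, 9, 1]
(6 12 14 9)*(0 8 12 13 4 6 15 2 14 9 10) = (0 8 12 9 15 2 14 10)(4 6 13) = [8, 1, 14, 3, 6, 5, 13, 7, 12, 15, 0, 11, 9, 4, 10, 2]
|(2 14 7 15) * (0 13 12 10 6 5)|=12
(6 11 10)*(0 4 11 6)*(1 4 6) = (0 6 1 4 11 10) = [6, 4, 2, 3, 11, 5, 1, 7, 8, 9, 0, 10]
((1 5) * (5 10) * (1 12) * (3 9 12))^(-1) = [0, 12, 2, 5, 4, 10, 6, 7, 8, 3, 1, 11, 9] = (1 12 9 3 5 10)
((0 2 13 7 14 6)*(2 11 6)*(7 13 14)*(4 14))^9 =(14) =[0, 1, 2, 3, 4, 5, 6, 7, 8, 9, 10, 11, 12, 13, 14]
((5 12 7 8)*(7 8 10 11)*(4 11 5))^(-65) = [0, 1, 2, 3, 12, 7, 6, 4, 5, 9, 11, 8, 10] = (4 12 10 11 8 5 7)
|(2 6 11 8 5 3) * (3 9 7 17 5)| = 20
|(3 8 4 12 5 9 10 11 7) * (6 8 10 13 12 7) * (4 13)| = |(3 10 11 6 8 13 12 5 9 4 7)| = 11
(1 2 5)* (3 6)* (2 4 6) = (1 4 6 3 2 5) = [0, 4, 5, 2, 6, 1, 3]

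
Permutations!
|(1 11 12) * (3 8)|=|(1 11 12)(3 8)|=6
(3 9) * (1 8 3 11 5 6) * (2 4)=(1 8 3 9 11 5 6)(2 4)=[0, 8, 4, 9, 2, 6, 1, 7, 3, 11, 10, 5]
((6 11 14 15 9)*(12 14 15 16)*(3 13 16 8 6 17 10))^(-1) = (3 10 17 9 15 11 6 8 14 12 16 13) = [0, 1, 2, 10, 4, 5, 8, 7, 14, 15, 17, 6, 16, 3, 12, 11, 13, 9]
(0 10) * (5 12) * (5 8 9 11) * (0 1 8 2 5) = (0 10 1 8 9 11)(2 5 12) = [10, 8, 5, 3, 4, 12, 6, 7, 9, 11, 1, 0, 2]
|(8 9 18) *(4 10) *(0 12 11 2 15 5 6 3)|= |(0 12 11 2 15 5 6 3)(4 10)(8 9 18)|= 24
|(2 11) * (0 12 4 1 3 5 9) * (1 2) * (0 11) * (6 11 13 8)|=8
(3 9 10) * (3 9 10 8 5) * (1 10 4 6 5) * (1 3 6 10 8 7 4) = (1 8 3)(4 10 9 7)(5 6) = [0, 8, 2, 1, 10, 6, 5, 4, 3, 7, 9]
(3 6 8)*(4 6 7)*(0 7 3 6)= [7, 1, 2, 3, 0, 5, 8, 4, 6]= (0 7 4)(6 8)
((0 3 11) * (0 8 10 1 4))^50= (0 3 11 8 10 1 4)= [3, 4, 2, 11, 0, 5, 6, 7, 10, 9, 1, 8]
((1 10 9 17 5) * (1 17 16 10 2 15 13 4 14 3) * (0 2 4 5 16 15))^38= (1 14)(3 4)(5 10 13 16 15 17 9)= [0, 14, 2, 4, 3, 10, 6, 7, 8, 5, 13, 11, 12, 16, 1, 17, 15, 9]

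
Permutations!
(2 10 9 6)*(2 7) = (2 10 9 6 7) = [0, 1, 10, 3, 4, 5, 7, 2, 8, 6, 9]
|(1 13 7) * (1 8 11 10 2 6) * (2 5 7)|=20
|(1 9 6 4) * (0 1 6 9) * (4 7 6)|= |(9)(0 1)(6 7)|= 2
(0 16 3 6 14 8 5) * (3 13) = (0 16 13 3 6 14 8 5) = [16, 1, 2, 6, 4, 0, 14, 7, 5, 9, 10, 11, 12, 3, 8, 15, 13]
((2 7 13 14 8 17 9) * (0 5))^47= [5, 1, 17, 3, 4, 0, 6, 9, 13, 8, 10, 11, 12, 2, 7, 15, 16, 14]= (0 5)(2 17 14 7 9 8 13)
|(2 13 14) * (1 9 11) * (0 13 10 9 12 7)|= |(0 13 14 2 10 9 11 1 12 7)|= 10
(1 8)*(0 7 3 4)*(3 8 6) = [7, 6, 2, 4, 0, 5, 3, 8, 1] = (0 7 8 1 6 3 4)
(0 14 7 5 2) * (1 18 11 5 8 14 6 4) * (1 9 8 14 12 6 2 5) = [2, 18, 0, 3, 9, 5, 4, 14, 12, 8, 10, 1, 6, 13, 7, 15, 16, 17, 11] = (0 2)(1 18 11)(4 9 8 12 6)(7 14)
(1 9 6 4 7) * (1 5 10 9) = (4 7 5 10 9 6) = [0, 1, 2, 3, 7, 10, 4, 5, 8, 6, 9]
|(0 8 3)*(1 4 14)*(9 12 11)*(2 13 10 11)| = |(0 8 3)(1 4 14)(2 13 10 11 9 12)| = 6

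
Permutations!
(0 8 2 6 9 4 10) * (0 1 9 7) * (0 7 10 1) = (0 8 2 6 10)(1 9 4) = [8, 9, 6, 3, 1, 5, 10, 7, 2, 4, 0]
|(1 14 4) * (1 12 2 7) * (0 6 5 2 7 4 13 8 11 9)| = |(0 6 5 2 4 12 7 1 14 13 8 11 9)| = 13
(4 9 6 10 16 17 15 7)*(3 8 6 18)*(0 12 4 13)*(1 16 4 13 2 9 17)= (0 12 13)(1 16)(2 9 18 3 8 6 10 4 17 15 7)= [12, 16, 9, 8, 17, 5, 10, 2, 6, 18, 4, 11, 13, 0, 14, 7, 1, 15, 3]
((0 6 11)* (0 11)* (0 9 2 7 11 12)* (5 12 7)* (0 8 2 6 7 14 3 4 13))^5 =(0 4 14 7 13 3 11)(2 5 12 8)(6 9) =[4, 1, 5, 11, 14, 12, 9, 13, 2, 6, 10, 0, 8, 3, 7]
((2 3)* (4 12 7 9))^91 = [0, 1, 3, 2, 9, 5, 6, 12, 8, 7, 10, 11, 4] = (2 3)(4 9 7 12)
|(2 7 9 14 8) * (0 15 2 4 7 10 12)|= |(0 15 2 10 12)(4 7 9 14 8)|= 5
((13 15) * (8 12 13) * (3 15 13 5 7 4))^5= [0, 1, 2, 7, 5, 8, 6, 12, 3, 9, 10, 11, 15, 13, 14, 4]= (3 7 12 15 4 5 8)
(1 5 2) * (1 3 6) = (1 5 2 3 6) = [0, 5, 3, 6, 4, 2, 1]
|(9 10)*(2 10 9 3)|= 3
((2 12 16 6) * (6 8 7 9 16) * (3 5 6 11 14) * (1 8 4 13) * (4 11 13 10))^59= (1 3 8 5 7 6 9 2 16 12 11 13 14)(4 10)= [0, 3, 16, 8, 10, 7, 9, 6, 5, 2, 4, 13, 11, 14, 1, 15, 12]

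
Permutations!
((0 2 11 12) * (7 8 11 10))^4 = (0 8 2 11 10 12 7) = [8, 1, 11, 3, 4, 5, 6, 0, 2, 9, 12, 10, 7]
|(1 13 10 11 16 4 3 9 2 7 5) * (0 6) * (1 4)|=|(0 6)(1 13 10 11 16)(2 7 5 4 3 9)|=30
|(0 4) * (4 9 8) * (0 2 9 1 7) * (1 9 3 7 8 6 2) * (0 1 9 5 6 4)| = 8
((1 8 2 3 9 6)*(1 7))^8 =(1 8 2 3 9 6 7) =[0, 8, 3, 9, 4, 5, 7, 1, 2, 6]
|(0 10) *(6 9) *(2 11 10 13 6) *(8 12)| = |(0 13 6 9 2 11 10)(8 12)| = 14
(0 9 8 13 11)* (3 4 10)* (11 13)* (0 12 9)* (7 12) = (13)(3 4 10)(7 12 9 8 11) = [0, 1, 2, 4, 10, 5, 6, 12, 11, 8, 3, 7, 9, 13]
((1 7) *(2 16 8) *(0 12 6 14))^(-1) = (0 14 6 12)(1 7)(2 8 16) = [14, 7, 8, 3, 4, 5, 12, 1, 16, 9, 10, 11, 0, 13, 6, 15, 2]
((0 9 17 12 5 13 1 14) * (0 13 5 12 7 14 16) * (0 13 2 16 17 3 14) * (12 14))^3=(0 12 16 17 9 14 13 7 3 2 1)=[12, 0, 1, 2, 4, 5, 6, 3, 8, 14, 10, 11, 16, 7, 13, 15, 17, 9]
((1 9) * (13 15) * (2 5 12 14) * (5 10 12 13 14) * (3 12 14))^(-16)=[0, 1, 14, 15, 4, 12, 6, 7, 8, 9, 2, 11, 3, 5, 10, 13]=(2 14 10)(3 15 13 5 12)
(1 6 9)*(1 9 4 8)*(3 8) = (9)(1 6 4 3 8) = [0, 6, 2, 8, 3, 5, 4, 7, 1, 9]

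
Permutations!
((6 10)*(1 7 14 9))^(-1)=(1 9 14 7)(6 10)=[0, 9, 2, 3, 4, 5, 10, 1, 8, 14, 6, 11, 12, 13, 7]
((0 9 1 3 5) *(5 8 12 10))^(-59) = (0 12 1 5 8 9 10 3) = [12, 5, 2, 0, 4, 8, 6, 7, 9, 10, 3, 11, 1]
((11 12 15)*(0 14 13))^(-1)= (0 13 14)(11 15 12)= [13, 1, 2, 3, 4, 5, 6, 7, 8, 9, 10, 15, 11, 14, 0, 12]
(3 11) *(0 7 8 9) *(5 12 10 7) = (0 5 12 10 7 8 9)(3 11) = [5, 1, 2, 11, 4, 12, 6, 8, 9, 0, 7, 3, 10]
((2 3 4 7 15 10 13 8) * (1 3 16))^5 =(1 10)(2 7)(3 13)(4 8)(15 16) =[0, 10, 7, 13, 8, 5, 6, 2, 4, 9, 1, 11, 12, 3, 14, 16, 15]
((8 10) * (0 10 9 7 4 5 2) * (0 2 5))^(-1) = [4, 1, 2, 3, 7, 5, 6, 9, 10, 8, 0] = (0 4 7 9 8 10)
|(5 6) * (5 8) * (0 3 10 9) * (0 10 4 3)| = 6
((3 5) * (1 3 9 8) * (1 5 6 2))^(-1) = (1 2 6 3)(5 8 9) = [0, 2, 6, 1, 4, 8, 3, 7, 9, 5]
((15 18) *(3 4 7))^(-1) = (3 7 4)(15 18) = [0, 1, 2, 7, 3, 5, 6, 4, 8, 9, 10, 11, 12, 13, 14, 18, 16, 17, 15]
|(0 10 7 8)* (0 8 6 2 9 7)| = |(0 10)(2 9 7 6)| = 4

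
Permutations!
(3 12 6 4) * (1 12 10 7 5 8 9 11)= (1 12 6 4 3 10 7 5 8 9 11)= [0, 12, 2, 10, 3, 8, 4, 5, 9, 11, 7, 1, 6]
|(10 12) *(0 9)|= 2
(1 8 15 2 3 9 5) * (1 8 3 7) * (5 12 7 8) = (1 3 9 12 7)(2 8 15) = [0, 3, 8, 9, 4, 5, 6, 1, 15, 12, 10, 11, 7, 13, 14, 2]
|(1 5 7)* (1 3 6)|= 5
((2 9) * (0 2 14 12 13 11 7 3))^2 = (0 9 12 11 3 2 14 13 7) = [9, 1, 14, 2, 4, 5, 6, 0, 8, 12, 10, 3, 11, 7, 13]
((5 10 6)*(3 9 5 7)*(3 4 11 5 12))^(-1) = [0, 1, 2, 12, 7, 11, 10, 6, 8, 3, 5, 4, 9] = (3 12 9)(4 7 6 10 5 11)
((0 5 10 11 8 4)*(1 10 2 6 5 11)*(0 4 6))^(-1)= [2, 10, 5, 3, 4, 6, 8, 7, 11, 9, 1, 0]= (0 2 5 6 8 11)(1 10)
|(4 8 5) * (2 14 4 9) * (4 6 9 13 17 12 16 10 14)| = |(2 4 8 5 13 17 12 16 10 14 6 9)| = 12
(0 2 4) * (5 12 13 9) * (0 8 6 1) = (0 2 4 8 6 1)(5 12 13 9) = [2, 0, 4, 3, 8, 12, 1, 7, 6, 5, 10, 11, 13, 9]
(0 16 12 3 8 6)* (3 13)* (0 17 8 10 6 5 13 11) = (0 16 12 11)(3 10 6 17 8 5 13) = [16, 1, 2, 10, 4, 13, 17, 7, 5, 9, 6, 0, 11, 3, 14, 15, 12, 8]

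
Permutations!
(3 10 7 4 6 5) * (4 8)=(3 10 7 8 4 6 5)=[0, 1, 2, 10, 6, 3, 5, 8, 4, 9, 7]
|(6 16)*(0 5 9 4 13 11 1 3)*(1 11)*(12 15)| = 14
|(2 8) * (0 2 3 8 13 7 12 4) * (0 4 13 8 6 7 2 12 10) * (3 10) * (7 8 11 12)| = 12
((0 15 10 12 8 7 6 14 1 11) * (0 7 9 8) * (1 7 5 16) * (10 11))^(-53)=(0 5 10 15 16 12 11 1)(6 14 7)(8 9)=[5, 0, 2, 3, 4, 10, 14, 6, 9, 8, 15, 1, 11, 13, 7, 16, 12]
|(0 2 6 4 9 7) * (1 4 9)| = |(0 2 6 9 7)(1 4)| = 10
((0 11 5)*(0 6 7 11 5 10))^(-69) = (0 7)(5 11)(6 10) = [7, 1, 2, 3, 4, 11, 10, 0, 8, 9, 6, 5]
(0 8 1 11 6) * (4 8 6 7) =[6, 11, 2, 3, 8, 5, 0, 4, 1, 9, 10, 7] =(0 6)(1 11 7 4 8)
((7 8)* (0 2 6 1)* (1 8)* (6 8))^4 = (0 1 7 8 2) = [1, 7, 0, 3, 4, 5, 6, 8, 2]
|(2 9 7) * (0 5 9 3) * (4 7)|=7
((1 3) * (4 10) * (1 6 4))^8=(1 4 3 10 6)=[0, 4, 2, 10, 3, 5, 1, 7, 8, 9, 6]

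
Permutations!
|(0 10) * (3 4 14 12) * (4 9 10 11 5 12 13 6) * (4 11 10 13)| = |(0 10)(3 9 13 6 11 5 12)(4 14)| = 14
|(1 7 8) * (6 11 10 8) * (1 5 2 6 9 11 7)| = 8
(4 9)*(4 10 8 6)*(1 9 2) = (1 9 10 8 6 4 2) = [0, 9, 1, 3, 2, 5, 4, 7, 6, 10, 8]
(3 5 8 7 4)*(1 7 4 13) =(1 7 13)(3 5 8 4) =[0, 7, 2, 5, 3, 8, 6, 13, 4, 9, 10, 11, 12, 1]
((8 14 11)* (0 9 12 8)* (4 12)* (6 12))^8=(14)=[0, 1, 2, 3, 4, 5, 6, 7, 8, 9, 10, 11, 12, 13, 14]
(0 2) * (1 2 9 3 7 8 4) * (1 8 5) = (0 9 3 7 5 1 2)(4 8) = [9, 2, 0, 7, 8, 1, 6, 5, 4, 3]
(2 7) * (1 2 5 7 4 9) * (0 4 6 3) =(0 4 9 1 2 6 3)(5 7) =[4, 2, 6, 0, 9, 7, 3, 5, 8, 1]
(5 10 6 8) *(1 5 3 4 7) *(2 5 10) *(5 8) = (1 10 6 5 2 8 3 4 7) = [0, 10, 8, 4, 7, 2, 5, 1, 3, 9, 6]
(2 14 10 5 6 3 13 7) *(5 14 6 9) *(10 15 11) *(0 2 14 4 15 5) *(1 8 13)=(0 2 6 3 1 8 13 7 14 5 9)(4 15 11 10)=[2, 8, 6, 1, 15, 9, 3, 14, 13, 0, 4, 10, 12, 7, 5, 11]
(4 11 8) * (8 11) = (11)(4 8) = [0, 1, 2, 3, 8, 5, 6, 7, 4, 9, 10, 11]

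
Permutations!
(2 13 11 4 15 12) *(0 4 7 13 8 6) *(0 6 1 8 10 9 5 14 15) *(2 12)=(0 4)(1 8)(2 10 9 5 14 15)(7 13 11)=[4, 8, 10, 3, 0, 14, 6, 13, 1, 5, 9, 7, 12, 11, 15, 2]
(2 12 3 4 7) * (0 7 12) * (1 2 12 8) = (0 7 12 3 4 8 1 2) = [7, 2, 0, 4, 8, 5, 6, 12, 1, 9, 10, 11, 3]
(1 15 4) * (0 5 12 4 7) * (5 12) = (0 12 4 1 15 7) = [12, 15, 2, 3, 1, 5, 6, 0, 8, 9, 10, 11, 4, 13, 14, 7]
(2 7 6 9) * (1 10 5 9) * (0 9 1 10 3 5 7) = (0 9 2)(1 3 5)(6 10 7) = [9, 3, 0, 5, 4, 1, 10, 6, 8, 2, 7]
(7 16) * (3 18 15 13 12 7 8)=(3 18 15 13 12 7 16 8)=[0, 1, 2, 18, 4, 5, 6, 16, 3, 9, 10, 11, 7, 12, 14, 13, 8, 17, 15]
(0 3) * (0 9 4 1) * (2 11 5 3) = (0 2 11 5 3 9 4 1) = [2, 0, 11, 9, 1, 3, 6, 7, 8, 4, 10, 5]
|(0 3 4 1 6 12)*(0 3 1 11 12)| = |(0 1 6)(3 4 11 12)| = 12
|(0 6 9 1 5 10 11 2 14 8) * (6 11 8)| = 10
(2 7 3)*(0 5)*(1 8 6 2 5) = [1, 8, 7, 5, 4, 0, 2, 3, 6] = (0 1 8 6 2 7 3 5)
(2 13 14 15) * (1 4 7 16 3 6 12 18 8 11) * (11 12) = (1 4 7 16 3 6 11)(2 13 14 15)(8 12 18) = [0, 4, 13, 6, 7, 5, 11, 16, 12, 9, 10, 1, 18, 14, 15, 2, 3, 17, 8]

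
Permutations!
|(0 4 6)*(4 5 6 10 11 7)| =|(0 5 6)(4 10 11 7)| =12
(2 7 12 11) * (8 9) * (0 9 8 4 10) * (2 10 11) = (0 9 4 11 10)(2 7 12) = [9, 1, 7, 3, 11, 5, 6, 12, 8, 4, 0, 10, 2]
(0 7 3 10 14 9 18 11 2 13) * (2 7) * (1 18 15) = (0 2 13)(1 18 11 7 3 10 14 9 15) = [2, 18, 13, 10, 4, 5, 6, 3, 8, 15, 14, 7, 12, 0, 9, 1, 16, 17, 11]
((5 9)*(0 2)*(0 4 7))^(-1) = [7, 1, 0, 3, 2, 9, 6, 4, 8, 5] = (0 7 4 2)(5 9)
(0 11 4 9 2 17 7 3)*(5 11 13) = (0 13 5 11 4 9 2 17 7 3) = [13, 1, 17, 0, 9, 11, 6, 3, 8, 2, 10, 4, 12, 5, 14, 15, 16, 7]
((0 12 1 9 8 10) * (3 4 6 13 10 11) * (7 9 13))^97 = (0 1 10 12 13)(3 11 8 9 7 6 4) = [1, 10, 2, 11, 3, 5, 4, 6, 9, 7, 12, 8, 13, 0]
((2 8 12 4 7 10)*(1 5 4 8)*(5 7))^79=(1 2 10 7)(4 5)(8 12)=[0, 2, 10, 3, 5, 4, 6, 1, 12, 9, 7, 11, 8]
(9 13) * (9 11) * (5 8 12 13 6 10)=(5 8 12 13 11 9 6 10)=[0, 1, 2, 3, 4, 8, 10, 7, 12, 6, 5, 9, 13, 11]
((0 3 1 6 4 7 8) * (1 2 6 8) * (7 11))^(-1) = (0 8 1 7 11 4 6 2 3) = [8, 7, 3, 0, 6, 5, 2, 11, 1, 9, 10, 4]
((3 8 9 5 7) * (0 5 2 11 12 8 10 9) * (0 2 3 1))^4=(12)(3 10 9)=[0, 1, 2, 10, 4, 5, 6, 7, 8, 3, 9, 11, 12]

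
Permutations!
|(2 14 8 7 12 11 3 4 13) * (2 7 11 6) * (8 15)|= 11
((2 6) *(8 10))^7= [0, 1, 6, 3, 4, 5, 2, 7, 10, 9, 8]= (2 6)(8 10)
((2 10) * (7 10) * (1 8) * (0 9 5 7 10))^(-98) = [5, 1, 2, 3, 4, 0, 6, 9, 8, 7, 10] = (10)(0 5)(7 9)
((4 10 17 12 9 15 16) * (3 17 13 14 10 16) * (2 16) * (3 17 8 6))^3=(9 12 17 15)=[0, 1, 2, 3, 4, 5, 6, 7, 8, 12, 10, 11, 17, 13, 14, 9, 16, 15]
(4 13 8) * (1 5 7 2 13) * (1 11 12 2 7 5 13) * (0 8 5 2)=(0 8 4 11 12)(1 13 5 2)=[8, 13, 1, 3, 11, 2, 6, 7, 4, 9, 10, 12, 0, 5]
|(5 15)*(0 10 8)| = 6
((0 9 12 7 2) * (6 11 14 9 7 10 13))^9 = [0, 1, 2, 3, 4, 5, 14, 7, 8, 10, 6, 9, 13, 11, 12] = (6 14 12 13 11 9 10)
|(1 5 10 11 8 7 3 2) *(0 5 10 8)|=|(0 5 8 7 3 2 1 10 11)|=9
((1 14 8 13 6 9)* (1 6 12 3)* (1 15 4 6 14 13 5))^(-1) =(1 5 8 14 9 6 4 15 3 12 13) =[0, 5, 2, 12, 15, 8, 4, 7, 14, 6, 10, 11, 13, 1, 9, 3]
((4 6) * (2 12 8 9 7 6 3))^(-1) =(2 3 4 6 7 9 8 12) =[0, 1, 3, 4, 6, 5, 7, 9, 12, 8, 10, 11, 2]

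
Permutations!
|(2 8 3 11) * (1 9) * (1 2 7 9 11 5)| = 8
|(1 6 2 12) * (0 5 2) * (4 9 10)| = 6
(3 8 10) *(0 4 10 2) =[4, 1, 0, 8, 10, 5, 6, 7, 2, 9, 3] =(0 4 10 3 8 2)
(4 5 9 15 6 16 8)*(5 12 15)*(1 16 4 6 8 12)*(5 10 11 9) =(1 16 12 15 8 6 4)(9 10 11) =[0, 16, 2, 3, 1, 5, 4, 7, 6, 10, 11, 9, 15, 13, 14, 8, 12]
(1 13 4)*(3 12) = (1 13 4)(3 12) = [0, 13, 2, 12, 1, 5, 6, 7, 8, 9, 10, 11, 3, 4]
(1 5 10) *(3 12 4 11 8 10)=(1 5 3 12 4 11 8 10)=[0, 5, 2, 12, 11, 3, 6, 7, 10, 9, 1, 8, 4]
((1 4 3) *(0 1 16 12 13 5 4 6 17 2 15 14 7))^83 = [17, 2, 7, 4, 5, 13, 15, 6, 8, 9, 10, 11, 16, 12, 1, 0, 3, 14] = (0 17 14 1 2 7 6 15)(3 4 5 13 12 16)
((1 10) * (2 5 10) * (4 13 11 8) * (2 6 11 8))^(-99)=(13)(1 2)(5 6)(10 11)=[0, 2, 1, 3, 4, 6, 5, 7, 8, 9, 11, 10, 12, 13]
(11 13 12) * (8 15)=(8 15)(11 13 12)=[0, 1, 2, 3, 4, 5, 6, 7, 15, 9, 10, 13, 11, 12, 14, 8]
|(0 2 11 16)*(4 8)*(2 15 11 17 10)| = |(0 15 11 16)(2 17 10)(4 8)| = 12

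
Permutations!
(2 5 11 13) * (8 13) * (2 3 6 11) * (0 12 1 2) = (0 12 1 2 5)(3 6 11 8 13) = [12, 2, 5, 6, 4, 0, 11, 7, 13, 9, 10, 8, 1, 3]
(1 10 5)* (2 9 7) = [0, 10, 9, 3, 4, 1, 6, 2, 8, 7, 5] = (1 10 5)(2 9 7)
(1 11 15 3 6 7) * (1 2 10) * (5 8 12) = (1 11 15 3 6 7 2 10)(5 8 12) = [0, 11, 10, 6, 4, 8, 7, 2, 12, 9, 1, 15, 5, 13, 14, 3]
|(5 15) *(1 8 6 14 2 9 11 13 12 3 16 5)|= |(1 8 6 14 2 9 11 13 12 3 16 5 15)|= 13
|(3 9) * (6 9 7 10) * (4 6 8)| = |(3 7 10 8 4 6 9)| = 7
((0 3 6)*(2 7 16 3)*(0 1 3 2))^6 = (16) = [0, 1, 2, 3, 4, 5, 6, 7, 8, 9, 10, 11, 12, 13, 14, 15, 16]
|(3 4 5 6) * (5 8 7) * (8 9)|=7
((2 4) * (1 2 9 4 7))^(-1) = (1 7 2)(4 9) = [0, 7, 1, 3, 9, 5, 6, 2, 8, 4]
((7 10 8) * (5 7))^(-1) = (5 8 10 7) = [0, 1, 2, 3, 4, 8, 6, 5, 10, 9, 7]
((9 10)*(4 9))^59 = (4 10 9) = [0, 1, 2, 3, 10, 5, 6, 7, 8, 4, 9]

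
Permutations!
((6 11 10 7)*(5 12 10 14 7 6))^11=(5 11 12 14 10 7 6)=[0, 1, 2, 3, 4, 11, 5, 6, 8, 9, 7, 12, 14, 13, 10]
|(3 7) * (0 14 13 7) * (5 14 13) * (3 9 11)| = |(0 13 7 9 11 3)(5 14)| = 6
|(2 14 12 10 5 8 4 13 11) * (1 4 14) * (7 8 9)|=35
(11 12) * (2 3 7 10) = (2 3 7 10)(11 12) = [0, 1, 3, 7, 4, 5, 6, 10, 8, 9, 2, 12, 11]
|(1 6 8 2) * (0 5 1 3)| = 7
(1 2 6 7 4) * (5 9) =(1 2 6 7 4)(5 9) =[0, 2, 6, 3, 1, 9, 7, 4, 8, 5]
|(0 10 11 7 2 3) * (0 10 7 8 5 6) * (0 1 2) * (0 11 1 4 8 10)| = 28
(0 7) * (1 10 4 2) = (0 7)(1 10 4 2) = [7, 10, 1, 3, 2, 5, 6, 0, 8, 9, 4]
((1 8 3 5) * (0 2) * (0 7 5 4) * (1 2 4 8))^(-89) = (0 4)(2 7 5)(3 8) = [4, 1, 7, 8, 0, 2, 6, 5, 3]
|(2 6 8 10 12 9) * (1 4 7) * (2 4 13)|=10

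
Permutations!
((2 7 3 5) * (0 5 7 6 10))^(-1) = (0 10 6 2 5)(3 7) = [10, 1, 5, 7, 4, 0, 2, 3, 8, 9, 6]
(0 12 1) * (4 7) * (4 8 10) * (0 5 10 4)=(0 12 1 5 10)(4 7 8)=[12, 5, 2, 3, 7, 10, 6, 8, 4, 9, 0, 11, 1]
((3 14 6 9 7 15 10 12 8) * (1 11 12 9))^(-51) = (1 14 8 11 6 3 12)(7 15 10 9) = [0, 14, 2, 12, 4, 5, 3, 15, 11, 7, 9, 6, 1, 13, 8, 10]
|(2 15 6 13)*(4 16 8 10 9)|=|(2 15 6 13)(4 16 8 10 9)|=20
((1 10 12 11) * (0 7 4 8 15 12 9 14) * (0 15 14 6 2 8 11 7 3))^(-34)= (1 9 2 14 12 4)(6 8 15 7 11 10)= [0, 9, 14, 3, 1, 5, 8, 11, 15, 2, 6, 10, 4, 13, 12, 7]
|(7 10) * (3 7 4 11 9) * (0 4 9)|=|(0 4 11)(3 7 10 9)|=12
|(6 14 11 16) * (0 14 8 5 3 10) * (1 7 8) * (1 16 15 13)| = |(0 14 11 15 13 1 7 8 5 3 10)(6 16)| = 22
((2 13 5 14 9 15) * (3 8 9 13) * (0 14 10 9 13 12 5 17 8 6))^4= [10, 1, 14, 12, 4, 2, 5, 7, 13, 6, 3, 11, 15, 17, 9, 0, 16, 8]= (0 10 3 12 15)(2 14 9 6 5)(8 13 17)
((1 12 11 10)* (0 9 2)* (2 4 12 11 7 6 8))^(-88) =(12)(1 10 11) =[0, 10, 2, 3, 4, 5, 6, 7, 8, 9, 11, 1, 12]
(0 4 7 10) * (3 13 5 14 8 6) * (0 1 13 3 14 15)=(0 4 7 10 1 13 5 15)(6 14 8)=[4, 13, 2, 3, 7, 15, 14, 10, 6, 9, 1, 11, 12, 5, 8, 0]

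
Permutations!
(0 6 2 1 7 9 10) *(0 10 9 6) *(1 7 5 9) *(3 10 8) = [0, 5, 7, 10, 4, 9, 2, 6, 3, 1, 8] = (1 5 9)(2 7 6)(3 10 8)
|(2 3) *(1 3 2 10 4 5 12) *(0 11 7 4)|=|(0 11 7 4 5 12 1 3 10)|=9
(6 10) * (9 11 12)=(6 10)(9 11 12)=[0, 1, 2, 3, 4, 5, 10, 7, 8, 11, 6, 12, 9]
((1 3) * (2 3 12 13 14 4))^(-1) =(1 3 2 4 14 13 12) =[0, 3, 4, 2, 14, 5, 6, 7, 8, 9, 10, 11, 1, 12, 13]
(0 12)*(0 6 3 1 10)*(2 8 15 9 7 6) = (0 12 2 8 15 9 7 6 3 1 10) = [12, 10, 8, 1, 4, 5, 3, 6, 15, 7, 0, 11, 2, 13, 14, 9]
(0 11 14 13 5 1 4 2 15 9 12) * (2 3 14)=(0 11 2 15 9 12)(1 4 3 14 13 5)=[11, 4, 15, 14, 3, 1, 6, 7, 8, 12, 10, 2, 0, 5, 13, 9]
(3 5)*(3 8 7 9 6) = (3 5 8 7 9 6) = [0, 1, 2, 5, 4, 8, 3, 9, 7, 6]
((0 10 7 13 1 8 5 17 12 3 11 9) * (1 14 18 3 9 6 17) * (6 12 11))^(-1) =(0 9 12 11 17 6 3 18 14 13 7 10)(1 5 8) =[9, 5, 2, 18, 4, 8, 3, 10, 1, 12, 0, 17, 11, 7, 13, 15, 16, 6, 14]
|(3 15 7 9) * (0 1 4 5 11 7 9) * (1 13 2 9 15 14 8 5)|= |(15)(0 13 2 9 3 14 8 5 11 7)(1 4)|= 10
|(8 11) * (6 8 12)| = 4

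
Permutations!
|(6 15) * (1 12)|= |(1 12)(6 15)|= 2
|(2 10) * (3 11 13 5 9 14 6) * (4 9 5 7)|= |(2 10)(3 11 13 7 4 9 14 6)|= 8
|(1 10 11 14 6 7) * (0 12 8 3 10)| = 10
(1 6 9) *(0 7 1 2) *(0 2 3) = [7, 6, 2, 0, 4, 5, 9, 1, 8, 3] = (0 7 1 6 9 3)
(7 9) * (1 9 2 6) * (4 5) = (1 9 7 2 6)(4 5) = [0, 9, 6, 3, 5, 4, 1, 2, 8, 7]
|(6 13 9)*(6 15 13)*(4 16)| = |(4 16)(9 15 13)| = 6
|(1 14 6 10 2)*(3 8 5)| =15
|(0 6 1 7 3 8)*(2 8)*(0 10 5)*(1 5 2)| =3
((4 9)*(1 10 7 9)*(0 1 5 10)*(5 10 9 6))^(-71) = (0 1)(4 10 7 6 5 9) = [1, 0, 2, 3, 10, 9, 5, 6, 8, 4, 7]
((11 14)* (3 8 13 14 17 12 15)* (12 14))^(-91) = (3 15 12 13 8)(11 14 17) = [0, 1, 2, 15, 4, 5, 6, 7, 3, 9, 10, 14, 13, 8, 17, 12, 16, 11]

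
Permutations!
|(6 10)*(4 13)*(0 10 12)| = 4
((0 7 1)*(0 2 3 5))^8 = (0 1 3)(2 5 7) = [1, 3, 5, 0, 4, 7, 6, 2]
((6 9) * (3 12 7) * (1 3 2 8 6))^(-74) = (1 6 2 12)(3 9 8 7) = [0, 6, 12, 9, 4, 5, 2, 3, 7, 8, 10, 11, 1]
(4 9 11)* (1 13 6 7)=[0, 13, 2, 3, 9, 5, 7, 1, 8, 11, 10, 4, 12, 6]=(1 13 6 7)(4 9 11)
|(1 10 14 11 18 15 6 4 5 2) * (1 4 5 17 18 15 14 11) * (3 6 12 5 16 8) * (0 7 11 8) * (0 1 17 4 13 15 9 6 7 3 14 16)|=210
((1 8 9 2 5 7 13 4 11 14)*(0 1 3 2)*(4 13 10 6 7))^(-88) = [0, 1, 4, 5, 14, 11, 10, 6, 8, 9, 7, 3, 12, 13, 2] = (2 4 14)(3 5 11)(6 10 7)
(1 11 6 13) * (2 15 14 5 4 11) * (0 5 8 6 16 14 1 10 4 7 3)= (0 5 7 3)(1 2 15)(4 11 16 14 8 6 13 10)= [5, 2, 15, 0, 11, 7, 13, 3, 6, 9, 4, 16, 12, 10, 8, 1, 14]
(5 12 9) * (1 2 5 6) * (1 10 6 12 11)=(1 2 5 11)(6 10)(9 12)=[0, 2, 5, 3, 4, 11, 10, 7, 8, 12, 6, 1, 9]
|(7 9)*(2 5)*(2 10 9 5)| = |(5 10 9 7)| = 4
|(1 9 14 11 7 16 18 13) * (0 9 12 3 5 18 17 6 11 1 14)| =|(0 9)(1 12 3 5 18 13 14)(6 11 7 16 17)| =70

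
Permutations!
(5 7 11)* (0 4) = [4, 1, 2, 3, 0, 7, 6, 11, 8, 9, 10, 5] = (0 4)(5 7 11)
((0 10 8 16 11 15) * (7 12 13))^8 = (0 8 11)(7 13 12)(10 16 15) = [8, 1, 2, 3, 4, 5, 6, 13, 11, 9, 16, 0, 7, 12, 14, 10, 15]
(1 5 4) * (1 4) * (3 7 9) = (1 5)(3 7 9) = [0, 5, 2, 7, 4, 1, 6, 9, 8, 3]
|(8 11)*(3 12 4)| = 6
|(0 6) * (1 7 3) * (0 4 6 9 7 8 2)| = |(0 9 7 3 1 8 2)(4 6)| = 14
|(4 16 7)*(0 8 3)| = |(0 8 3)(4 16 7)| = 3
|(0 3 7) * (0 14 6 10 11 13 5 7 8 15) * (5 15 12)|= |(0 3 8 12 5 7 14 6 10 11 13 15)|= 12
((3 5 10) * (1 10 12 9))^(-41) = (1 10 3 5 12 9) = [0, 10, 2, 5, 4, 12, 6, 7, 8, 1, 3, 11, 9]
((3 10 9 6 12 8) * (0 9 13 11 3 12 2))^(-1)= (0 2 6 9)(3 11 13 10)(8 12)= [2, 1, 6, 11, 4, 5, 9, 7, 12, 0, 3, 13, 8, 10]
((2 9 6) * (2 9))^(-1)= (6 9)= [0, 1, 2, 3, 4, 5, 9, 7, 8, 6]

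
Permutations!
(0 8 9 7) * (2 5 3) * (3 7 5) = [8, 1, 3, 2, 4, 7, 6, 0, 9, 5] = (0 8 9 5 7)(2 3)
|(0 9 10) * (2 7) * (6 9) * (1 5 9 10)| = 6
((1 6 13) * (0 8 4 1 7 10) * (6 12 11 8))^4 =(0 10 7 13 6)(1 4 8 11 12) =[10, 4, 2, 3, 8, 5, 0, 13, 11, 9, 7, 12, 1, 6]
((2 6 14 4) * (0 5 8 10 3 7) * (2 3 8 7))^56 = (0 7 5)(2 6 14 4 3) = [7, 1, 6, 2, 3, 0, 14, 5, 8, 9, 10, 11, 12, 13, 4]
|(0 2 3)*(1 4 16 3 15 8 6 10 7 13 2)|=|(0 1 4 16 3)(2 15 8 6 10 7 13)|=35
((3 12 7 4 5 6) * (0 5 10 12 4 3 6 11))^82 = (0 5 11)(3 10 7 4 12) = [5, 1, 2, 10, 12, 11, 6, 4, 8, 9, 7, 0, 3]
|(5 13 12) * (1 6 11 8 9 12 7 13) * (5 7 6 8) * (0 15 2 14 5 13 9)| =21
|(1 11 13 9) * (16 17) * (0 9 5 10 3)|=8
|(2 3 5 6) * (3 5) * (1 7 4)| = 3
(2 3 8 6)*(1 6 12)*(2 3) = [0, 6, 2, 8, 4, 5, 3, 7, 12, 9, 10, 11, 1] = (1 6 3 8 12)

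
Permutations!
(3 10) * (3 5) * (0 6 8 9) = (0 6 8 9)(3 10 5) = [6, 1, 2, 10, 4, 3, 8, 7, 9, 0, 5]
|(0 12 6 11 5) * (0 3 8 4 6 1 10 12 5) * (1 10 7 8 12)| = |(0 5 3 12 10 1 7 8 4 6 11)| = 11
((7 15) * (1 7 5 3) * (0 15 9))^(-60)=(0 3 9 5 7 15 1)=[3, 0, 2, 9, 4, 7, 6, 15, 8, 5, 10, 11, 12, 13, 14, 1]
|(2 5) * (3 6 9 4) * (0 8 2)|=|(0 8 2 5)(3 6 9 4)|=4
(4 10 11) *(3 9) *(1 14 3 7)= (1 14 3 9 7)(4 10 11)= [0, 14, 2, 9, 10, 5, 6, 1, 8, 7, 11, 4, 12, 13, 3]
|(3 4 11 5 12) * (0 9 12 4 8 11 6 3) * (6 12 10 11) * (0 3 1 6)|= |(0 9 10 11 5 4 12 3 8)(1 6)|= 18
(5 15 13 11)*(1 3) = [0, 3, 2, 1, 4, 15, 6, 7, 8, 9, 10, 5, 12, 11, 14, 13] = (1 3)(5 15 13 11)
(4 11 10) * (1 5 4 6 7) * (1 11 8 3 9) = (1 5 4 8 3 9)(6 7 11 10) = [0, 5, 2, 9, 8, 4, 7, 11, 3, 1, 6, 10]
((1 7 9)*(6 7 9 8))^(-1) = (1 9)(6 8 7) = [0, 9, 2, 3, 4, 5, 8, 6, 7, 1]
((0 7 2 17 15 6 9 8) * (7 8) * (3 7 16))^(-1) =[8, 1, 7, 16, 4, 5, 15, 3, 0, 6, 10, 11, 12, 13, 14, 17, 9, 2] =(0 8)(2 7 3 16 9 6 15 17)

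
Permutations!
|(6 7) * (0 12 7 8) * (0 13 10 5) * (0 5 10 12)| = 5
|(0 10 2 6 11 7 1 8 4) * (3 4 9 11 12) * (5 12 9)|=13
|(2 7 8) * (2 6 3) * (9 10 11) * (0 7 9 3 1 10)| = |(0 7 8 6 1 10 11 3 2 9)| = 10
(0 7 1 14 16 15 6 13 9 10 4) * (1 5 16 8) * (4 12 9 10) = [7, 14, 2, 3, 0, 16, 13, 5, 1, 4, 12, 11, 9, 10, 8, 6, 15] = (0 7 5 16 15 6 13 10 12 9 4)(1 14 8)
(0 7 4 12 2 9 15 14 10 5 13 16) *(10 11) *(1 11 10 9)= (0 7 4 12 2 1 11 9 15 14 10 5 13 16)= [7, 11, 1, 3, 12, 13, 6, 4, 8, 15, 5, 9, 2, 16, 10, 14, 0]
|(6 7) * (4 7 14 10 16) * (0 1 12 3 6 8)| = |(0 1 12 3 6 14 10 16 4 7 8)| = 11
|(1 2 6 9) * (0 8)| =4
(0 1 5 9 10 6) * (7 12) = (0 1 5 9 10 6)(7 12) = [1, 5, 2, 3, 4, 9, 0, 12, 8, 10, 6, 11, 7]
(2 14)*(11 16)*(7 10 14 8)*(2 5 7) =(2 8)(5 7 10 14)(11 16) =[0, 1, 8, 3, 4, 7, 6, 10, 2, 9, 14, 16, 12, 13, 5, 15, 11]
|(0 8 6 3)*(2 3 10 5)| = |(0 8 6 10 5 2 3)| = 7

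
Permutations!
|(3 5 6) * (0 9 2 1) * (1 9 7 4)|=12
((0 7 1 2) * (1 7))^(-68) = (7)(0 1 2) = [1, 2, 0, 3, 4, 5, 6, 7]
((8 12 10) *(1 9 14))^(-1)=(1 14 9)(8 10 12)=[0, 14, 2, 3, 4, 5, 6, 7, 10, 1, 12, 11, 8, 13, 9]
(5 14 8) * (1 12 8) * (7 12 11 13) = (1 11 13 7 12 8 5 14) = [0, 11, 2, 3, 4, 14, 6, 12, 5, 9, 10, 13, 8, 7, 1]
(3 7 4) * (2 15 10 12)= (2 15 10 12)(3 7 4)= [0, 1, 15, 7, 3, 5, 6, 4, 8, 9, 12, 11, 2, 13, 14, 10]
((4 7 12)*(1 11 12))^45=[0, 1, 2, 3, 4, 5, 6, 7, 8, 9, 10, 11, 12]=(12)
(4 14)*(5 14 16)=(4 16 5 14)=[0, 1, 2, 3, 16, 14, 6, 7, 8, 9, 10, 11, 12, 13, 4, 15, 5]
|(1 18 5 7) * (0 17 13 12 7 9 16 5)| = 21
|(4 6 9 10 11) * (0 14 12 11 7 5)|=|(0 14 12 11 4 6 9 10 7 5)|=10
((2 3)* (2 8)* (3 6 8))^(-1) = (2 8 6) = [0, 1, 8, 3, 4, 5, 2, 7, 6]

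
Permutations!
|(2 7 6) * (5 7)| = 4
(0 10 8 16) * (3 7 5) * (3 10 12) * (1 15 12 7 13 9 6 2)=(0 7 5 10 8 16)(1 15 12 3 13 9 6 2)=[7, 15, 1, 13, 4, 10, 2, 5, 16, 6, 8, 11, 3, 9, 14, 12, 0]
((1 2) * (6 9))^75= (1 2)(6 9)= [0, 2, 1, 3, 4, 5, 9, 7, 8, 6]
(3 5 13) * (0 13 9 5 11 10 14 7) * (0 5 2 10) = (0 13 3 11)(2 10 14 7 5 9) = [13, 1, 10, 11, 4, 9, 6, 5, 8, 2, 14, 0, 12, 3, 7]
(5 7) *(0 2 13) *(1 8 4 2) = (0 1 8 4 2 13)(5 7) = [1, 8, 13, 3, 2, 7, 6, 5, 4, 9, 10, 11, 12, 0]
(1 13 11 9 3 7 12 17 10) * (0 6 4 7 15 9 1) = (0 6 4 7 12 17 10)(1 13 11)(3 15 9) = [6, 13, 2, 15, 7, 5, 4, 12, 8, 3, 0, 1, 17, 11, 14, 9, 16, 10]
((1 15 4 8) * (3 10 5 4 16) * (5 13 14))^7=(1 5 10 15 4 13 16 8 14 3)=[0, 5, 2, 1, 13, 10, 6, 7, 14, 9, 15, 11, 12, 16, 3, 4, 8]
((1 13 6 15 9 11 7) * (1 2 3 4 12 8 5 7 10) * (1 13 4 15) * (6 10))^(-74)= [0, 11, 5, 7, 6, 12, 9, 8, 4, 3, 10, 15, 1, 13, 14, 2]= (1 11 15 2 5 12)(3 7 8 4 6 9)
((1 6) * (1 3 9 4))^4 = (1 4 9 3 6) = [0, 4, 2, 6, 9, 5, 1, 7, 8, 3]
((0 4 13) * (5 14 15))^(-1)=(0 13 4)(5 15 14)=[13, 1, 2, 3, 0, 15, 6, 7, 8, 9, 10, 11, 12, 4, 5, 14]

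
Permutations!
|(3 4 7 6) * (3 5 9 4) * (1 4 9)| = |(9)(1 4 7 6 5)| = 5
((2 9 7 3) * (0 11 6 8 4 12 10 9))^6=(0 10 11 9 6 7 8 3 4 2 12)=[10, 1, 12, 4, 2, 5, 7, 8, 3, 6, 11, 9, 0]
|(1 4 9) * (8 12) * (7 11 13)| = |(1 4 9)(7 11 13)(8 12)| = 6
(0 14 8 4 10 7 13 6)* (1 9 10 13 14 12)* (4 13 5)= (0 12 1 9 10 7 14 8 13 6)(4 5)= [12, 9, 2, 3, 5, 4, 0, 14, 13, 10, 7, 11, 1, 6, 8]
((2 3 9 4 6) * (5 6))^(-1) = (2 6 5 4 9 3) = [0, 1, 6, 2, 9, 4, 5, 7, 8, 3]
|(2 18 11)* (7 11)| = 4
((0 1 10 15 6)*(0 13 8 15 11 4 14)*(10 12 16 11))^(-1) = (0 14 4 11 16 12 1)(6 15 8 13) = [14, 0, 2, 3, 11, 5, 15, 7, 13, 9, 10, 16, 1, 6, 4, 8, 12]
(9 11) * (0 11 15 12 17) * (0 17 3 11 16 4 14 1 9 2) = [16, 9, 0, 11, 14, 5, 6, 7, 8, 15, 10, 2, 3, 13, 1, 12, 4, 17] = (17)(0 16 4 14 1 9 15 12 3 11 2)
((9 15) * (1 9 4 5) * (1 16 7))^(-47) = (1 15 5 7 9 4 16) = [0, 15, 2, 3, 16, 7, 6, 9, 8, 4, 10, 11, 12, 13, 14, 5, 1]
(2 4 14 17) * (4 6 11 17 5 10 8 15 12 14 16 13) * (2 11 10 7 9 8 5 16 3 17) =(2 6 10 5 7 9 8 15 12 14 16 13 4 3 17 11) =[0, 1, 6, 17, 3, 7, 10, 9, 15, 8, 5, 2, 14, 4, 16, 12, 13, 11]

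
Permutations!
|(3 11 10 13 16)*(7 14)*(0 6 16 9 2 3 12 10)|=|(0 6 16 12 10 13 9 2 3 11)(7 14)|=10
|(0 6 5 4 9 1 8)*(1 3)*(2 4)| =|(0 6 5 2 4 9 3 1 8)| =9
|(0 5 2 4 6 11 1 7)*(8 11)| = 9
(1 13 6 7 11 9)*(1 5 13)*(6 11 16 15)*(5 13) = (6 7 16 15)(9 13 11) = [0, 1, 2, 3, 4, 5, 7, 16, 8, 13, 10, 9, 12, 11, 14, 6, 15]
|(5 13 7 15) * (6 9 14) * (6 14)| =|(5 13 7 15)(6 9)| =4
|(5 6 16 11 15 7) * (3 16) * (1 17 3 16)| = 6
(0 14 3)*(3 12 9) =(0 14 12 9 3) =[14, 1, 2, 0, 4, 5, 6, 7, 8, 3, 10, 11, 9, 13, 12]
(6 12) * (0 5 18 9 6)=(0 5 18 9 6 12)=[5, 1, 2, 3, 4, 18, 12, 7, 8, 6, 10, 11, 0, 13, 14, 15, 16, 17, 9]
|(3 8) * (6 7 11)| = 6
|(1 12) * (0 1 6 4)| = 5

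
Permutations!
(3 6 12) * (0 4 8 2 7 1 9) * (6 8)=[4, 9, 7, 8, 6, 5, 12, 1, 2, 0, 10, 11, 3]=(0 4 6 12 3 8 2 7 1 9)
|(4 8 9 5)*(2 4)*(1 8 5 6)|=12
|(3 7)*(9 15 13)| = 6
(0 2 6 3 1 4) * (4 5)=(0 2 6 3 1 5 4)=[2, 5, 6, 1, 0, 4, 3]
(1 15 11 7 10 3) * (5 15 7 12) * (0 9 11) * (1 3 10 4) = [9, 7, 2, 3, 1, 15, 6, 4, 8, 11, 10, 12, 5, 13, 14, 0] = (0 9 11 12 5 15)(1 7 4)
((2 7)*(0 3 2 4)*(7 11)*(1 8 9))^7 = (0 3 2 11 7 4)(1 8 9) = [3, 8, 11, 2, 0, 5, 6, 4, 9, 1, 10, 7]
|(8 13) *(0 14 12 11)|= |(0 14 12 11)(8 13)|= 4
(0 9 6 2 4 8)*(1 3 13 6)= [9, 3, 4, 13, 8, 5, 2, 7, 0, 1, 10, 11, 12, 6]= (0 9 1 3 13 6 2 4 8)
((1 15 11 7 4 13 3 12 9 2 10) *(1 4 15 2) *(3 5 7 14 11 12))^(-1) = (1 9 12 15 7 5 13 4 10 2)(11 14) = [0, 9, 1, 3, 10, 13, 6, 5, 8, 12, 2, 14, 15, 4, 11, 7]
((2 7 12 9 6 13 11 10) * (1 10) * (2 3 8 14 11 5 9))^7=[0, 10, 7, 8, 4, 13, 9, 12, 14, 5, 3, 1, 2, 6, 11]=(1 10 3 8 14 11)(2 7 12)(5 13 6 9)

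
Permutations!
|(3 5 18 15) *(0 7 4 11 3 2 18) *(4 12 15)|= 10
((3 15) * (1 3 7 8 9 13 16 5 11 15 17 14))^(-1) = [0, 14, 2, 1, 4, 16, 6, 15, 7, 8, 10, 5, 12, 9, 17, 11, 13, 3] = (1 14 17 3)(5 16 13 9 8 7 15 11)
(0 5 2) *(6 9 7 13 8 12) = (0 5 2)(6 9 7 13 8 12) = [5, 1, 0, 3, 4, 2, 9, 13, 12, 7, 10, 11, 6, 8]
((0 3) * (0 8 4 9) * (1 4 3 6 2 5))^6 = [9, 5, 6, 3, 1, 2, 0, 7, 8, 4] = (0 9 4 1 5 2 6)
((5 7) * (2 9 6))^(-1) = (2 6 9)(5 7) = [0, 1, 6, 3, 4, 7, 9, 5, 8, 2]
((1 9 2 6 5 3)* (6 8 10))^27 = (1 8 5 9 10 3 2 6) = [0, 8, 6, 2, 4, 9, 1, 7, 5, 10, 3]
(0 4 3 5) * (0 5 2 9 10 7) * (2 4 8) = (0 8 2 9 10 7)(3 4) = [8, 1, 9, 4, 3, 5, 6, 0, 2, 10, 7]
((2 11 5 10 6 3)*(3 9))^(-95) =(2 10 3 5 9 11 6) =[0, 1, 10, 5, 4, 9, 2, 7, 8, 11, 3, 6]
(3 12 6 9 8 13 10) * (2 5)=(2 5)(3 12 6 9 8 13 10)=[0, 1, 5, 12, 4, 2, 9, 7, 13, 8, 3, 11, 6, 10]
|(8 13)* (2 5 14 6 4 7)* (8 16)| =6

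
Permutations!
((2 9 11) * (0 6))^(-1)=(0 6)(2 11 9)=[6, 1, 11, 3, 4, 5, 0, 7, 8, 2, 10, 9]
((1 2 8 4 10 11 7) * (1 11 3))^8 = [0, 8, 4, 2, 3, 5, 6, 7, 10, 9, 1, 11] = (11)(1 8 10)(2 4 3)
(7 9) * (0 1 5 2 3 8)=[1, 5, 3, 8, 4, 2, 6, 9, 0, 7]=(0 1 5 2 3 8)(7 9)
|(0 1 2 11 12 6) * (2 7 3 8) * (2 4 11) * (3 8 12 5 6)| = |(0 1 7 8 4 11 5 6)(3 12)| = 8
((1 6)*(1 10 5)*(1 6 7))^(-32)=[0, 1, 2, 3, 4, 6, 10, 7, 8, 9, 5]=(5 6 10)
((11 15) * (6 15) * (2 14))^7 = (2 14)(6 15 11) = [0, 1, 14, 3, 4, 5, 15, 7, 8, 9, 10, 6, 12, 13, 2, 11]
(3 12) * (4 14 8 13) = (3 12)(4 14 8 13) = [0, 1, 2, 12, 14, 5, 6, 7, 13, 9, 10, 11, 3, 4, 8]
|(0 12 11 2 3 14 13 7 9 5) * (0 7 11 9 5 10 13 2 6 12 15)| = 6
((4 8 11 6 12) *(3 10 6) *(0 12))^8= [0, 1, 2, 3, 4, 5, 6, 7, 8, 9, 10, 11, 12]= (12)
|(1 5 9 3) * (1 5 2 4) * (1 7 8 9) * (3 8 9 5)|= 7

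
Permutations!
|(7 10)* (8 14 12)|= |(7 10)(8 14 12)|= 6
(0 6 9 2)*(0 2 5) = (0 6 9 5) = [6, 1, 2, 3, 4, 0, 9, 7, 8, 5]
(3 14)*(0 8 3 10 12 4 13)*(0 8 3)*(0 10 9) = (0 3 14 9)(4 13 8 10 12) = [3, 1, 2, 14, 13, 5, 6, 7, 10, 0, 12, 11, 4, 8, 9]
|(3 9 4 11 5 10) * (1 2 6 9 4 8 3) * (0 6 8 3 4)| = 28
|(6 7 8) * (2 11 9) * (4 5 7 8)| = |(2 11 9)(4 5 7)(6 8)| = 6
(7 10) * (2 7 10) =(10)(2 7) =[0, 1, 7, 3, 4, 5, 6, 2, 8, 9, 10]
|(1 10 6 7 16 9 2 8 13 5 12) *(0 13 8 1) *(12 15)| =|(0 13 5 15 12)(1 10 6 7 16 9 2)| =35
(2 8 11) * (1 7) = (1 7)(2 8 11) = [0, 7, 8, 3, 4, 5, 6, 1, 11, 9, 10, 2]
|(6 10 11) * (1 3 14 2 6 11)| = 6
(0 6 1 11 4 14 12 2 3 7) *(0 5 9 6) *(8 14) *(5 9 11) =[0, 5, 3, 7, 8, 11, 1, 9, 14, 6, 10, 4, 2, 13, 12] =(1 5 11 4 8 14 12 2 3 7 9 6)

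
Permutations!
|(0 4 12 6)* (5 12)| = |(0 4 5 12 6)| = 5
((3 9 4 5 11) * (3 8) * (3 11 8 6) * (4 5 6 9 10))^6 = (3 4)(5 11)(6 10)(8 9) = [0, 1, 2, 4, 3, 11, 10, 7, 9, 8, 6, 5]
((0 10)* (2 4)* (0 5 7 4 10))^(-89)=(2 10 5 7 4)=[0, 1, 10, 3, 2, 7, 6, 4, 8, 9, 5]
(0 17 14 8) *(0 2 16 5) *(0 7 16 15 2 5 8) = (0 17 14)(2 15)(5 7 16 8) = [17, 1, 15, 3, 4, 7, 6, 16, 5, 9, 10, 11, 12, 13, 0, 2, 8, 14]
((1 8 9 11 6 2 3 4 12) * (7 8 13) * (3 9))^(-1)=(1 12 4 3 8 7 13)(2 6 11 9)=[0, 12, 6, 8, 3, 5, 11, 13, 7, 2, 10, 9, 4, 1]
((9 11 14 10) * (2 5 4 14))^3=(2 14 11 4 9 5 10)=[0, 1, 14, 3, 9, 10, 6, 7, 8, 5, 2, 4, 12, 13, 11]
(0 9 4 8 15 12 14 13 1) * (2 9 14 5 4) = (0 14 13 1)(2 9)(4 8 15 12 5) = [14, 0, 9, 3, 8, 4, 6, 7, 15, 2, 10, 11, 5, 1, 13, 12]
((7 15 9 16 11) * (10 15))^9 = (7 9)(10 16)(11 15) = [0, 1, 2, 3, 4, 5, 6, 9, 8, 7, 16, 15, 12, 13, 14, 11, 10]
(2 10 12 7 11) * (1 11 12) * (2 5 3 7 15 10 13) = (1 11 5 3 7 12 15 10)(2 13) = [0, 11, 13, 7, 4, 3, 6, 12, 8, 9, 1, 5, 15, 2, 14, 10]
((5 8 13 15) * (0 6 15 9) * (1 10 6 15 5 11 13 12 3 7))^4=(0 9 13 11 15)(1 8)(3 6)(5 7)(10 12)=[9, 8, 2, 6, 4, 7, 3, 5, 1, 13, 12, 15, 10, 11, 14, 0]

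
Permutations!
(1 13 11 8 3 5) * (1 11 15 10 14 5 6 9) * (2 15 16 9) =(1 13 16 9)(2 15 10 14 5 11 8 3 6) =[0, 13, 15, 6, 4, 11, 2, 7, 3, 1, 14, 8, 12, 16, 5, 10, 9]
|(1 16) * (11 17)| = |(1 16)(11 17)| = 2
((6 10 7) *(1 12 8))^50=(1 8 12)(6 7 10)=[0, 8, 2, 3, 4, 5, 7, 10, 12, 9, 6, 11, 1]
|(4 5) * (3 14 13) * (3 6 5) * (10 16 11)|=|(3 14 13 6 5 4)(10 16 11)|=6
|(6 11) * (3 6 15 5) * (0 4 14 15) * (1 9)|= |(0 4 14 15 5 3 6 11)(1 9)|= 8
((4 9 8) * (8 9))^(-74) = (9) = [0, 1, 2, 3, 4, 5, 6, 7, 8, 9]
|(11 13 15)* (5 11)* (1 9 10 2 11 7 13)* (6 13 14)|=30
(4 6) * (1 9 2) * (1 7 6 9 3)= (1 3)(2 7 6 4 9)= [0, 3, 7, 1, 9, 5, 4, 6, 8, 2]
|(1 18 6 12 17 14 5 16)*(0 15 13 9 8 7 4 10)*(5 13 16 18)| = 16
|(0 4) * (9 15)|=2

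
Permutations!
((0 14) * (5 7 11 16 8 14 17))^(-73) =[14, 1, 2, 3, 4, 17, 6, 5, 16, 9, 10, 7, 12, 13, 8, 15, 11, 0] =(0 14 8 16 11 7 5 17)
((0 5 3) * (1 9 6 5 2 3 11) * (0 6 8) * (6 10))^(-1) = (0 8 9 1 11 5 6 10 3 2) = [8, 11, 0, 2, 4, 6, 10, 7, 9, 1, 3, 5]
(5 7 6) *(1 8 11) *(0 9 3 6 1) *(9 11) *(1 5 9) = [11, 8, 2, 6, 4, 7, 9, 5, 1, 3, 10, 0] = (0 11)(1 8)(3 6 9)(5 7)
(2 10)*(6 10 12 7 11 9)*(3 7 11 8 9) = (2 12 11 3 7 8 9 6 10) = [0, 1, 12, 7, 4, 5, 10, 8, 9, 6, 2, 3, 11]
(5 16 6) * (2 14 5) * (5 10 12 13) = (2 14 10 12 13 5 16 6) = [0, 1, 14, 3, 4, 16, 2, 7, 8, 9, 12, 11, 13, 5, 10, 15, 6]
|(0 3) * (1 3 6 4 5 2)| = |(0 6 4 5 2 1 3)| = 7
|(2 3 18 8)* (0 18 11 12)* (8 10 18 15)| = |(0 15 8 2 3 11 12)(10 18)| = 14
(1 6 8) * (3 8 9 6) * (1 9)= (1 3 8 9 6)= [0, 3, 2, 8, 4, 5, 1, 7, 9, 6]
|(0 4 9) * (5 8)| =|(0 4 9)(5 8)| =6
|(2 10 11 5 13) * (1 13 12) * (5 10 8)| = 6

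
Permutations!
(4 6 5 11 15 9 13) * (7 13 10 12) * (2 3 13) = (2 3 13 4 6 5 11 15 9 10 12 7) = [0, 1, 3, 13, 6, 11, 5, 2, 8, 10, 12, 15, 7, 4, 14, 9]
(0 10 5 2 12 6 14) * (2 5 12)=(0 10 12 6 14)=[10, 1, 2, 3, 4, 5, 14, 7, 8, 9, 12, 11, 6, 13, 0]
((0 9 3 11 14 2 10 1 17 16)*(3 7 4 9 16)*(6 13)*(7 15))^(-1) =[16, 10, 14, 17, 7, 5, 13, 15, 8, 4, 2, 3, 12, 6, 11, 9, 0, 1] =(0 16)(1 10 2 14 11 3 17)(4 7 15 9)(6 13)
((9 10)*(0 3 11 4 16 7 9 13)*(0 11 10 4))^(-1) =(0 11 13 10 3)(4 9 7 16) =[11, 1, 2, 0, 9, 5, 6, 16, 8, 7, 3, 13, 12, 10, 14, 15, 4]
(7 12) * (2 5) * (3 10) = [0, 1, 5, 10, 4, 2, 6, 12, 8, 9, 3, 11, 7] = (2 5)(3 10)(7 12)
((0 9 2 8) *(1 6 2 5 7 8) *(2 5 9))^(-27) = (9)(0 2 1 6 5 7 8) = [2, 6, 1, 3, 4, 7, 5, 8, 0, 9]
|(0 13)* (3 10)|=|(0 13)(3 10)|=2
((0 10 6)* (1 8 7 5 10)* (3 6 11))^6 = (0 11 7)(1 3 5)(6 10 8) = [11, 3, 2, 5, 4, 1, 10, 0, 6, 9, 8, 7]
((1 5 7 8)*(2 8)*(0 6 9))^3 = (9)(1 2 5 8 7) = [0, 2, 5, 3, 4, 8, 6, 1, 7, 9]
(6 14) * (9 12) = (6 14)(9 12) = [0, 1, 2, 3, 4, 5, 14, 7, 8, 12, 10, 11, 9, 13, 6]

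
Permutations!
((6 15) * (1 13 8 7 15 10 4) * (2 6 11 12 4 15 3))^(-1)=(1 4 12 11 15 10 6 2 3 7 8 13)=[0, 4, 3, 7, 12, 5, 2, 8, 13, 9, 6, 15, 11, 1, 14, 10]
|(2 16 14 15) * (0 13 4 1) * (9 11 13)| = 12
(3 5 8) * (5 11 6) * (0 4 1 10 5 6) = [4, 10, 2, 11, 1, 8, 6, 7, 3, 9, 5, 0] = (0 4 1 10 5 8 3 11)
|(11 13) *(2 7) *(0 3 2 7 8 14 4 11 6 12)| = |(0 3 2 8 14 4 11 13 6 12)| = 10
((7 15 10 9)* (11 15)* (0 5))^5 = (15)(0 5) = [5, 1, 2, 3, 4, 0, 6, 7, 8, 9, 10, 11, 12, 13, 14, 15]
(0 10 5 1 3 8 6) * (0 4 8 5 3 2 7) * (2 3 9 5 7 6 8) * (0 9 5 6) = (0 10 5 1 3 7 9 6 4 2) = [10, 3, 0, 7, 2, 1, 4, 9, 8, 6, 5]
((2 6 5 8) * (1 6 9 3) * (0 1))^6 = (0 9 8 6)(1 3 2 5) = [9, 3, 5, 2, 4, 1, 0, 7, 6, 8]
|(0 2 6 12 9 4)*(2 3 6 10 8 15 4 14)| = 11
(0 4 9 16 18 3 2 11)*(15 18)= [4, 1, 11, 2, 9, 5, 6, 7, 8, 16, 10, 0, 12, 13, 14, 18, 15, 17, 3]= (0 4 9 16 15 18 3 2 11)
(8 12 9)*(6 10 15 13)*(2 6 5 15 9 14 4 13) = (2 6 10 9 8 12 14 4 13 5 15) = [0, 1, 6, 3, 13, 15, 10, 7, 12, 8, 9, 11, 14, 5, 4, 2]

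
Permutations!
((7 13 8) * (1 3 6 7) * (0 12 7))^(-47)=(0 12 7 13 8 1 3 6)=[12, 3, 2, 6, 4, 5, 0, 13, 1, 9, 10, 11, 7, 8]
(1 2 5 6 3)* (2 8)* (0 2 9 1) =(0 2 5 6 3)(1 8 9) =[2, 8, 5, 0, 4, 6, 3, 7, 9, 1]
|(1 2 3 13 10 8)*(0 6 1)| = |(0 6 1 2 3 13 10 8)| = 8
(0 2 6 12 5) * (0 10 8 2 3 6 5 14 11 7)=(0 3 6 12 14 11 7)(2 5 10 8)=[3, 1, 5, 6, 4, 10, 12, 0, 2, 9, 8, 7, 14, 13, 11]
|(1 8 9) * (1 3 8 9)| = |(1 9 3 8)| = 4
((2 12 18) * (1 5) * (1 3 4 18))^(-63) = (18) = [0, 1, 2, 3, 4, 5, 6, 7, 8, 9, 10, 11, 12, 13, 14, 15, 16, 17, 18]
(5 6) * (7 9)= (5 6)(7 9)= [0, 1, 2, 3, 4, 6, 5, 9, 8, 7]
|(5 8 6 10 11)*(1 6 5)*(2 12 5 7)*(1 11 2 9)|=9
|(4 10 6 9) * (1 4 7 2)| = 7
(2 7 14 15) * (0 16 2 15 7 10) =[16, 1, 10, 3, 4, 5, 6, 14, 8, 9, 0, 11, 12, 13, 7, 15, 2] =(0 16 2 10)(7 14)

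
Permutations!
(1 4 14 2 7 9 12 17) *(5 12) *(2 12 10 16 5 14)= (1 4 2 7 9 14 12 17)(5 10 16)= [0, 4, 7, 3, 2, 10, 6, 9, 8, 14, 16, 11, 17, 13, 12, 15, 5, 1]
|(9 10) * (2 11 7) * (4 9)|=3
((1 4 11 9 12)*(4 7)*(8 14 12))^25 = (1 7 4 11 9 8 14 12) = [0, 7, 2, 3, 11, 5, 6, 4, 14, 8, 10, 9, 1, 13, 12]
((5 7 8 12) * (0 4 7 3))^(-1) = [3, 1, 2, 5, 0, 12, 6, 4, 7, 9, 10, 11, 8] = (0 3 5 12 8 7 4)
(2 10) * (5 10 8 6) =(2 8 6 5 10) =[0, 1, 8, 3, 4, 10, 5, 7, 6, 9, 2]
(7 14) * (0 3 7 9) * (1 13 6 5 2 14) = [3, 13, 14, 7, 4, 2, 5, 1, 8, 0, 10, 11, 12, 6, 9] = (0 3 7 1 13 6 5 2 14 9)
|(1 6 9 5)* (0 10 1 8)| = |(0 10 1 6 9 5 8)| = 7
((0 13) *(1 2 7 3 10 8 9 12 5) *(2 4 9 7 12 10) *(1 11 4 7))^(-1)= (0 13)(1 8 10 9 4 11 5 12 2 3 7)= [13, 8, 3, 7, 11, 12, 6, 1, 10, 4, 9, 5, 2, 0]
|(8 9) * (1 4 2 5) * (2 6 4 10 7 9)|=14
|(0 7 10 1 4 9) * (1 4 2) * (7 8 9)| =|(0 8 9)(1 2)(4 7 10)| =6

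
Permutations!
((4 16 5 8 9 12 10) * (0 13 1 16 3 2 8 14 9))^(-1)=(0 8 2 3 4 10 12 9 14 5 16 1 13)=[8, 13, 3, 4, 10, 16, 6, 7, 2, 14, 12, 11, 9, 0, 5, 15, 1]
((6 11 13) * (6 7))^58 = (6 13)(7 11) = [0, 1, 2, 3, 4, 5, 13, 11, 8, 9, 10, 7, 12, 6]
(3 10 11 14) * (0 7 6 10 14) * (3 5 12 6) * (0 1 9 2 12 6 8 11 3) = (0 7)(1 9 2 12 8 11)(3 14 5 6 10) = [7, 9, 12, 14, 4, 6, 10, 0, 11, 2, 3, 1, 8, 13, 5]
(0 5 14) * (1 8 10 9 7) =(0 5 14)(1 8 10 9 7) =[5, 8, 2, 3, 4, 14, 6, 1, 10, 7, 9, 11, 12, 13, 0]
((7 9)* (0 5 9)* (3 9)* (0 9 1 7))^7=(0 5 3 1 7 9)=[5, 7, 2, 1, 4, 3, 6, 9, 8, 0]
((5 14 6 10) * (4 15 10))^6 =[0, 1, 2, 3, 4, 5, 6, 7, 8, 9, 10, 11, 12, 13, 14, 15] =(15)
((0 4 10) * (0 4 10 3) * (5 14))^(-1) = (0 3 4 10)(5 14) = [3, 1, 2, 4, 10, 14, 6, 7, 8, 9, 0, 11, 12, 13, 5]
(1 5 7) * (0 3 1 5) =(0 3 1)(5 7) =[3, 0, 2, 1, 4, 7, 6, 5]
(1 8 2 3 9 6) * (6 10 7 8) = [0, 6, 3, 9, 4, 5, 1, 8, 2, 10, 7] = (1 6)(2 3 9 10 7 8)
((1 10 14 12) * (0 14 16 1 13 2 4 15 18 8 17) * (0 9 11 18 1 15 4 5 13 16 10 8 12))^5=(0 14)(1 18 8 12 17 16 9 15 11)(2 13 5)=[14, 18, 13, 3, 4, 2, 6, 7, 12, 15, 10, 1, 17, 5, 0, 11, 9, 16, 8]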